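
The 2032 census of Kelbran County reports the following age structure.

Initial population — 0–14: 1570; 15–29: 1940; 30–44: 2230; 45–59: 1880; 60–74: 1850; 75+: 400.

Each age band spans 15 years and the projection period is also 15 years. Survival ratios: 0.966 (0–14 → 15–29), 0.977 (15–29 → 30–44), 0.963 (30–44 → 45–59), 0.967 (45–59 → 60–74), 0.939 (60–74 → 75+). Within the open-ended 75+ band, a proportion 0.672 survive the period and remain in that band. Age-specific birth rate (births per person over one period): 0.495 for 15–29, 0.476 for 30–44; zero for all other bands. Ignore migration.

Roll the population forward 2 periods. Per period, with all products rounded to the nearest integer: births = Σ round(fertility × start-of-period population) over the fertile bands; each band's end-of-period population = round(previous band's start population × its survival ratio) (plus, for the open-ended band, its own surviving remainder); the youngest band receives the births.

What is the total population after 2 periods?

12043

After projecting period 1:
Births: 1940 × 0.495 = 960, 2230 × 0.476 = 1061 — total 2021
15–29: 1570 × 0.966 = 1517
30–44: 1940 × 0.977 = 1895
45–59: 2230 × 0.963 = 2147
60–74: 1880 × 0.967 = 1818
75+: 1850 × 0.939 + 400 × 0.672 = 1737 + 269 = 2006
End of period: [2021, 1517, 1895, 2147, 1818, 2006]
After projecting period 2:
Births: 1517 × 0.495 = 751, 1895 × 0.476 = 902 — total 1653
15–29: 2021 × 0.966 = 1952
30–44: 1517 × 0.977 = 1482
45–59: 1895 × 0.963 = 1825
60–74: 2147 × 0.967 = 2076
75+: 1818 × 0.939 + 2006 × 0.672 = 1707 + 1348 = 3055
End of period: [1653, 1952, 1482, 1825, 2076, 3055]
Total after period 2: 1653 + 1952 + 1482 + 1825 + 2076 + 3055 = 12043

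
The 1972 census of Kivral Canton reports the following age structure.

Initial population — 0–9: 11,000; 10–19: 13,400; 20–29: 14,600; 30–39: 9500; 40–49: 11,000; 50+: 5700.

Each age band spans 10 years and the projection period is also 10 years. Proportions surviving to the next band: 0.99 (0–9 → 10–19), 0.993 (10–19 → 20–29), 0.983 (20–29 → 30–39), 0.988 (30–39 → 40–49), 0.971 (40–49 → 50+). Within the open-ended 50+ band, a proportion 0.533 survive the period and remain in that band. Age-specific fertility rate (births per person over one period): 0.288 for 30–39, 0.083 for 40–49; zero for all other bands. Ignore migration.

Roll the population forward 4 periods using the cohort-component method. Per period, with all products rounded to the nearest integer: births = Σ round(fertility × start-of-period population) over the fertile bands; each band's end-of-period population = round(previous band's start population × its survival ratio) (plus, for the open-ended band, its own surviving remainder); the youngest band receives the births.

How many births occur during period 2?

Let group 1 be 0–9 through group 6 = 50+.
After projecting period 1:
Births: 9500 × 0.288 = 2736, 11000 × 0.083 = 913 ⇒ total 3649
Group 2: 11000 × 0.99 = 10890
Group 3: 13400 × 0.993 = 13306
Group 4: 14600 × 0.983 = 14352
Group 5: 9500 × 0.988 = 9386
Group 6: 11000 × 0.971 + 5700 × 0.533 = 10681 + 3038 = 13719
Giving 3649 / 10890 / 13306 / 14352 / 9386 / 13719.
After projecting period 2:
Births: 14352 × 0.288 = 4133, 9386 × 0.083 = 779 ⇒ total 4912
Group 2: 3649 × 0.99 = 3613
Group 3: 10890 × 0.993 = 10814
Group 4: 13306 × 0.983 = 13080
Group 5: 14352 × 0.988 = 14180
Group 6: 9386 × 0.971 + 13719 × 0.533 = 9114 + 7312 = 16426
Giving 4912 / 3613 / 10814 / 13080 / 14180 / 16426.

4912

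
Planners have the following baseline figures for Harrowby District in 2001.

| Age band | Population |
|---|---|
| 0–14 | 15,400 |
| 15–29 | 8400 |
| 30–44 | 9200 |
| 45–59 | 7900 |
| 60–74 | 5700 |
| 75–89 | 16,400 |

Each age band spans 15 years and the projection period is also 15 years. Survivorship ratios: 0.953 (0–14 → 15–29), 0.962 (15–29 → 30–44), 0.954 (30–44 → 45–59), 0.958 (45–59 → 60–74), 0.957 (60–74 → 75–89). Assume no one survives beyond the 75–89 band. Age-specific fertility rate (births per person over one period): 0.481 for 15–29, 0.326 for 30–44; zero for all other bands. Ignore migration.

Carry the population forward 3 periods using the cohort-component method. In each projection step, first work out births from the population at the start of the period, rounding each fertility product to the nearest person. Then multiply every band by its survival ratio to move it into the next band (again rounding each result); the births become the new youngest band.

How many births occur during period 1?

— Period 1 —
Births: 8400 × 0.481 = 4040 ; 9200 × 0.326 = 2999 ⇒ total 7039
15–29: 15400 × 0.953 = 14676
30–44: 8400 × 0.962 = 8081
45–59: 9200 × 0.954 = 8777
60–74: 7900 × 0.958 = 7568
75–89: 5700 × 0.957 = 5455
→ [7039, 14676, 8081, 8777, 7568, 5455]

7039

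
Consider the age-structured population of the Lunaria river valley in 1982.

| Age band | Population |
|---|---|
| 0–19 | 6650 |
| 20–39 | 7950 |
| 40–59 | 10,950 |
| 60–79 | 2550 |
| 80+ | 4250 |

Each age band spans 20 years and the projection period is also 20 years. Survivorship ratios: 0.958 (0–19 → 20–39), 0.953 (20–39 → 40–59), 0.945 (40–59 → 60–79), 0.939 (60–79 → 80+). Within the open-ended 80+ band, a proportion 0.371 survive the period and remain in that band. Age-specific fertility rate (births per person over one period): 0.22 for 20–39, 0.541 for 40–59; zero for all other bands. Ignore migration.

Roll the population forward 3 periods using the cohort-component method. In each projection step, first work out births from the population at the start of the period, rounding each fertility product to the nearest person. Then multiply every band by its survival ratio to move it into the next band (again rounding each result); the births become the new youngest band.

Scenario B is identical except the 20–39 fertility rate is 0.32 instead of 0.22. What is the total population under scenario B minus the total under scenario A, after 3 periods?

2314

Numbering the groups 1..5 from youngest to oldest:
Period 1:
Births: 7950 * 0.22 = 1749, 10950 * 0.541 = 5924 — total 7673
Group 2: 6650 * 0.958 = 6371
Group 3: 7950 * 0.953 = 7576
Group 4: 10950 * 0.945 = 10348
Group 5: 2550 * 0.939 + 4250 * 0.371 = 2394 + 1577 = 3971
Giving 7673 / 6371 / 7576 / 10348 / 3971.
Period 2:
Births: 6371 * 0.22 = 1402, 7576 * 0.541 = 4099 — total 5501
Group 2: 7673 * 0.958 = 7351
Group 3: 6371 * 0.953 = 6072
Group 4: 7576 * 0.945 = 7159
Group 5: 10348 * 0.939 + 3971 * 0.371 = 9717 + 1473 = 11190
Giving 5501 / 7351 / 6072 / 7159 / 11190.
Period 3:
Births: 7351 * 0.22 = 1617, 6072 * 0.541 = 3285 — total 4902
Group 2: 5501 * 0.958 = 5270
Group 3: 7351 * 0.953 = 7006
Group 4: 6072 * 0.945 = 5738
Group 5: 7159 * 0.939 + 11190 * 0.371 = 6722 + 4151 = 10873
Giving 4902 / 5270 / 7006 / 5738 / 10873.
Scenario A total after 3 periods: 33789
Scenario B projection —
Period 1:
Births: 7950 * 0.32 = 2544, 10950 * 0.541 = 5924 — total 8468
Group 2: 6650 * 0.958 = 6371
Group 3: 7950 * 0.953 = 7576
Group 4: 10950 * 0.945 = 10348
Group 5: 2550 * 0.939 + 4250 * 0.371 = 2394 + 1577 = 3971
Giving 8468 / 6371 / 7576 / 10348 / 3971.
Period 2:
Births: 6371 * 0.32 = 2039, 7576 * 0.541 = 4099 — total 6138
Group 2: 8468 * 0.958 = 8112
Group 3: 6371 * 0.953 = 6072
Group 4: 7576 * 0.945 = 7159
Group 5: 10348 * 0.939 + 3971 * 0.371 = 9717 + 1473 = 11190
Giving 6138 / 8112 / 6072 / 7159 / 11190.
Period 3:
Births: 8112 * 0.32 = 2596, 6072 * 0.541 = 3285 — total 5881
Group 2: 6138 * 0.958 = 5880
Group 3: 8112 * 0.953 = 7731
Group 4: 6072 * 0.945 = 5738
Group 5: 7159 * 0.939 + 11190 * 0.371 = 6722 + 4151 = 10873
Giving 5881 / 5880 / 7731 / 5738 / 10873.
Scenario B total after 3 periods: 36103
Difference B − A = 36103 − 33789 = 2314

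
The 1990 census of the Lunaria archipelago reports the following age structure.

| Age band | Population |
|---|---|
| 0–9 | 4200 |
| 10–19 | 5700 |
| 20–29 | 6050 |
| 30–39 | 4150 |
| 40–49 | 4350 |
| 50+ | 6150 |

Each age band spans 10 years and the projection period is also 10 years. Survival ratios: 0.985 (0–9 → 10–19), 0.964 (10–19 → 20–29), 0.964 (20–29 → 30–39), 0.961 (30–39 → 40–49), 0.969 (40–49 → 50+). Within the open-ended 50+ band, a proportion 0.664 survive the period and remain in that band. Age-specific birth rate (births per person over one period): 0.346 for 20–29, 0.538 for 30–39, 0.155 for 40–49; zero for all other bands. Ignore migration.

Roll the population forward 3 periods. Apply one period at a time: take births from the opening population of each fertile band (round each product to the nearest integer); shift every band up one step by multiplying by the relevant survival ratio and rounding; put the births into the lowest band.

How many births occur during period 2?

Period 1.
Births: 6050 × 0.346 = 2093, 4150 × 0.538 = 2233, 4350 × 0.155 = 674 → 5000
10–19: 4200 × 0.985 = 4137
20–29: 5700 × 0.964 = 5495
30–39: 6050 × 0.964 = 5832
40–49: 4150 × 0.961 = 3988
50+: 4350 × 0.969 + 6150 × 0.664 = 4215 + 4084 = 8299
End of period: [5000, 4137, 5495, 5832, 3988, 8299]
Period 2.
Births: 5495 × 0.346 = 1901, 5832 × 0.538 = 3138, 3988 × 0.155 = 618 → 5657
10–19: 5000 × 0.985 = 4925
20–29: 4137 × 0.964 = 3988
30–39: 5495 × 0.964 = 5297
40–49: 5832 × 0.961 = 5605
50+: 3988 × 0.969 + 8299 × 0.664 = 3864 + 5511 = 9375
End of period: [5657, 4925, 3988, 5297, 5605, 9375]

5657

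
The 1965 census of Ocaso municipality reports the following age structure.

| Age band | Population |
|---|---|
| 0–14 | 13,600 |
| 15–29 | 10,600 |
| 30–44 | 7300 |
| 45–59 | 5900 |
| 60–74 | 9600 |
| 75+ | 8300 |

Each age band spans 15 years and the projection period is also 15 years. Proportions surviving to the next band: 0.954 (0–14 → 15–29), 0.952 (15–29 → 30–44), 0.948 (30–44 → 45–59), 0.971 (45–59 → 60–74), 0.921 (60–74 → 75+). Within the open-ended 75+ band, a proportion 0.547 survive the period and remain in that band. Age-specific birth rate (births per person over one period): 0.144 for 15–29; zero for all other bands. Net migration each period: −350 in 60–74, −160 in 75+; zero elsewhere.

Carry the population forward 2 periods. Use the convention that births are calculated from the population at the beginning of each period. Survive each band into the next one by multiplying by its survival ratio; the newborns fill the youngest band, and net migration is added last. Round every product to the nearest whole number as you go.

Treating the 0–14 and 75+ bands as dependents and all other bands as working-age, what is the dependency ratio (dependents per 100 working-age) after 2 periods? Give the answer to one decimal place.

Call the bands 1 to 6, youngest first.
After projecting period 1:
Births: 10600 × 0.144 = 1526
Band 2: 13600 × 0.954 = 12974
Band 3: 10600 × 0.952 = 10091
Band 4: 7300 × 0.948 = 6920
Band 5: 5900 × 0.971 = 5729
Band 6: 9600 × 0.921 + 8300 × 0.547 = 8842 + 4540 = 13382
Net migration: Band 5 − 350 → 5379; Band 6 − 160 → 13222
Giving 1526 / 12974 / 10091 / 6920 / 5379 / 13222.
After projecting period 2:
Births: 12974 × 0.144 = 1868
Band 2: 1526 × 0.954 = 1456
Band 3: 12974 × 0.952 = 12351
Band 4: 10091 × 0.948 = 9566
Band 5: 6920 × 0.971 = 6719
Band 6: 5379 × 0.921 + 13222 × 0.547 = 4954 + 7232 = 12186
Net migration: Band 5 − 350 → 6369; Band 6 − 160 → 12026
Giving 1868 / 1456 / 12351 / 9566 / 6369 / 12026.
Dependents (band 0–14 + band 75+) = 1868 + 12026 = 13894; working-age = 29742; ratio = 13894/29742 × 100 = 46.7

46.7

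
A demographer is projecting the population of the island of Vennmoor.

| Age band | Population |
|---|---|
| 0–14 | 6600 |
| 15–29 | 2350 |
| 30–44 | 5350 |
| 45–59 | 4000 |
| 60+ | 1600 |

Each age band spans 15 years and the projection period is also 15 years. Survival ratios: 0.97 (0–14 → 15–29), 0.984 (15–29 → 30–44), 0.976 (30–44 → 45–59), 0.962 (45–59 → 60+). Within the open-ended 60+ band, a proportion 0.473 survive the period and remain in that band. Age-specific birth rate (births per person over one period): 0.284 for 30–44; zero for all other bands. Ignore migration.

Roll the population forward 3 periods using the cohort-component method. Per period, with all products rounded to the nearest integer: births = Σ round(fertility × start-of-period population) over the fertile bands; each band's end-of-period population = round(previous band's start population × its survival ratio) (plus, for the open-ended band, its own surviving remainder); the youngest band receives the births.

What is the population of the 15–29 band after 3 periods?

637

Period 1.
Births: 5350 × 0.284 = 1519
15–29: 6600 × 0.97 = 6402
30–44: 2350 × 0.984 = 2312
45–59: 5350 × 0.976 = 5222
60+: 4000 × 0.962 + 1600 × 0.473 = 3848 + 757 = 4605
End of period: [1519, 6402, 2312, 5222, 4605]
Period 2.
Births: 2312 × 0.284 = 657
15–29: 1519 × 0.97 = 1473
30–44: 6402 × 0.984 = 6300
45–59: 2312 × 0.976 = 2257
60+: 5222 × 0.962 + 4605 × 0.473 = 5024 + 2178 = 7202
End of period: [657, 1473, 6300, 2257, 7202]
Period 3.
Births: 6300 × 0.284 = 1789
15–29: 657 × 0.97 = 637
30–44: 1473 × 0.984 = 1449
45–59: 6300 × 0.976 = 6149
60+: 2257 × 0.962 + 7202 × 0.473 = 2171 + 3407 = 5578
End of period: [1789, 637, 1449, 6149, 5578]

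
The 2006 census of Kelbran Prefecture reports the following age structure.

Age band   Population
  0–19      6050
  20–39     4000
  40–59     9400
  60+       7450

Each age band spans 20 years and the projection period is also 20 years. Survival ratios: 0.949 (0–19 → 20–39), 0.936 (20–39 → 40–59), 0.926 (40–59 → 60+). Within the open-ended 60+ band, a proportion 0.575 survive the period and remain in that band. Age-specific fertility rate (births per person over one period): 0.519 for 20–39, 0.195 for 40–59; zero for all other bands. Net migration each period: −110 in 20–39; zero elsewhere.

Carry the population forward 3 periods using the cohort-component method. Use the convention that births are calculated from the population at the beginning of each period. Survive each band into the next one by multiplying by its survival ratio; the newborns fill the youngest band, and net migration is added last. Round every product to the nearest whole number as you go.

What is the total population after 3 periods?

Let group 1 be 0–19 through group 4 = 60+.
After projecting period 1:
Births: 4000 × 0.519 = 2076  |  9400 × 0.195 = 1833 — total 3909
Group 2: 6050 × 0.949 = 5741
Group 3: 4000 × 0.936 = 3744
Group 4: 9400 × 0.926 + 7450 × 0.575 = 8704 + 4284 = 12988
Net migration: Group 2 − 110 → 5631
Population now: 0–19=3909, 20–39=5631, 40–59=3744, 60+=12988
After projecting period 2:
Births: 5631 × 0.519 = 2922  |  3744 × 0.195 = 730 — total 3652
Group 2: 3909 × 0.949 = 3710
Group 3: 5631 × 0.936 = 5271
Group 4: 3744 × 0.926 + 12988 × 0.575 = 3467 + 7468 = 10935
Net migration: Group 2 − 110 → 3600
Population now: 0–19=3652, 20–39=3600, 40–59=5271, 60+=10935
After projecting period 3:
Births: 3600 × 0.519 = 1868  |  5271 × 0.195 = 1028 — total 2896
Group 2: 3652 × 0.949 = 3466
Group 3: 3600 × 0.936 = 3370
Group 4: 5271 × 0.926 + 10935 × 0.575 = 4881 + 6288 = 11169
Net migration: Group 2 − 110 → 3356
Population now: 0–19=2896, 20–39=3356, 40–59=3370, 60+=11169
Total after period 3: 2896 + 3356 + 3370 + 11169 = 20791

20791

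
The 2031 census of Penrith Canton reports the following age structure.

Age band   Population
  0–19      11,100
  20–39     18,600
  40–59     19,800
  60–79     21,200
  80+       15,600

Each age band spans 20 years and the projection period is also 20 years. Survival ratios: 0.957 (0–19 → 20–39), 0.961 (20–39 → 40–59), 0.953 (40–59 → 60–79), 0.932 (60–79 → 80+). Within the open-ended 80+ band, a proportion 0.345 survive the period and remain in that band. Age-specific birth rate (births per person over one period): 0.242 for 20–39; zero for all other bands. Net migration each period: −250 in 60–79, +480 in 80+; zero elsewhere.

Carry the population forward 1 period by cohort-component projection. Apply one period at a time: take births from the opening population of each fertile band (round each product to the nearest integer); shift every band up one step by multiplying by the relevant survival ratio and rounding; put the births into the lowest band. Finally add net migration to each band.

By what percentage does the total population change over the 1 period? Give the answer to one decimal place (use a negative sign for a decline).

-10.5

Numbering the groups 1..5 from youngest to oldest:
[period 1]
Births: 18600 × 0.242 = 4501
Group 2: 11100 × 0.957 = 10623
Group 3: 18600 × 0.961 = 17875
Group 4: 19800 × 0.953 = 18869
Group 5: 21200 × 0.932 + 15600 × 0.345 = 19758 + 5382 = 25140
Net migration: Group 4 − 250 → 18619; Group 5 + 480 → 25620
Giving 4501 / 10623 / 17875 / 18619 / 25620.
Total: 86300 → 77238; change = -9062; percentage change = -10.5%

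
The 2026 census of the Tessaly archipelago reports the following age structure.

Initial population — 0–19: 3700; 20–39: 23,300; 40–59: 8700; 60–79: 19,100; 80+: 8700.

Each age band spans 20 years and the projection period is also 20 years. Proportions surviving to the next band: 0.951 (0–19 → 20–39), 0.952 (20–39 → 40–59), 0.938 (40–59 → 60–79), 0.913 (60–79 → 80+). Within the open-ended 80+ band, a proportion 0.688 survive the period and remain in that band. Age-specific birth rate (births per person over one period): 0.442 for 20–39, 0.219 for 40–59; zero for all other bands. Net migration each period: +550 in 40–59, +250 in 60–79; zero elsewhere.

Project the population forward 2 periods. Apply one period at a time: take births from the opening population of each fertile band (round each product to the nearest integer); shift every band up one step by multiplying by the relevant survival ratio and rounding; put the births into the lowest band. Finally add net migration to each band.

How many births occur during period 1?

Period 1:
Births: 23300 × 0.442 = 10299 ; 8700 × 0.219 = 1905 → total 12204
20–39: 3700 × 0.951 = 3519
40–59: 23300 × 0.952 = 22182
60–79: 8700 × 0.938 = 8161
80+: 19100 × 0.913 + 8700 × 0.688 = 17438 + 5986 = 23424
Net migration: 40–59 + 550 → 22732; 60–79 + 250 → 8411
→ [12204, 3519, 22732, 8411, 23424]

12204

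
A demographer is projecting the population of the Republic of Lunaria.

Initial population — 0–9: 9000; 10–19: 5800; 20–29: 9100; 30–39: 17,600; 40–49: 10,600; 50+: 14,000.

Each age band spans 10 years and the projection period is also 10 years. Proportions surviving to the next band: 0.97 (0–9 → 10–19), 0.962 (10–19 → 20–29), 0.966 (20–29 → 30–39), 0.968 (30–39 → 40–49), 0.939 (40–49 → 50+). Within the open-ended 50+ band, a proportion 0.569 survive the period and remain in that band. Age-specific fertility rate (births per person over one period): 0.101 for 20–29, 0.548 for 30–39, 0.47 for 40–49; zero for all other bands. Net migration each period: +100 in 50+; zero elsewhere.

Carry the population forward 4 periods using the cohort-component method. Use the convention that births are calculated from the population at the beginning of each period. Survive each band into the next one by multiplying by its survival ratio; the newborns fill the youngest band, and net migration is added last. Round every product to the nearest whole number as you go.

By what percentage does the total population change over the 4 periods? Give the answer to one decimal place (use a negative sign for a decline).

3.5

— Period 1 —
Births: 9100 × 0.101 = 919  |  17600 × 0.548 = 9645  |  10600 × 0.47 = 4982 → total 15546
10–19: 9000 × 0.97 = 8730
20–29: 5800 × 0.962 = 5580
30–39: 9100 × 0.966 = 8791
40–49: 17600 × 0.968 = 17037
50+: 10600 × 0.939 + 14000 × 0.569 = 9953 + 7966 = 17919
Net migration: 50+ + 100 → 18019
→ [15546, 8730, 5580, 8791, 17037, 18019]
— Period 2 —
Births: 5580 × 0.101 = 564  |  8791 × 0.548 = 4817  |  17037 × 0.47 = 8007 → total 13388
10–19: 15546 × 0.97 = 15080
20–29: 8730 × 0.962 = 8398
30–39: 5580 × 0.966 = 5390
40–49: 8791 × 0.968 = 8510
50+: 17037 × 0.939 + 18019 × 0.569 = 15998 + 10253 = 26251
Net migration: 50+ + 100 → 26351
→ [13388, 15080, 8398, 5390, 8510, 26351]
— Period 3 —
Births: 8398 × 0.101 = 848  |  5390 × 0.548 = 2954  |  8510 × 0.47 = 4000 → total 7802
10–19: 13388 × 0.97 = 12986
20–29: 15080 × 0.962 = 14507
30–39: 8398 × 0.966 = 8112
40–49: 5390 × 0.968 = 5218
50+: 8510 × 0.939 + 26351 × 0.569 = 7991 + 14994 = 22985
Net migration: 50+ + 100 → 23085
→ [7802, 12986, 14507, 8112, 5218, 23085]
— Period 4 —
Births: 14507 × 0.101 = 1465  |  8112 × 0.548 = 4445  |  5218 × 0.47 = 2452 → total 8362
10–19: 7802 × 0.97 = 7568
20–29: 12986 × 0.962 = 12493
30–39: 14507 × 0.966 = 14014
40–49: 8112 × 0.968 = 7852
50+: 5218 × 0.939 + 23085 × 0.569 = 4900 + 13135 = 18035
Net migration: 50+ + 100 → 18135
→ [8362, 7568, 12493, 14014, 7852, 18135]
Total: 66100 → 68424; change = 2324; percentage change = 3.5%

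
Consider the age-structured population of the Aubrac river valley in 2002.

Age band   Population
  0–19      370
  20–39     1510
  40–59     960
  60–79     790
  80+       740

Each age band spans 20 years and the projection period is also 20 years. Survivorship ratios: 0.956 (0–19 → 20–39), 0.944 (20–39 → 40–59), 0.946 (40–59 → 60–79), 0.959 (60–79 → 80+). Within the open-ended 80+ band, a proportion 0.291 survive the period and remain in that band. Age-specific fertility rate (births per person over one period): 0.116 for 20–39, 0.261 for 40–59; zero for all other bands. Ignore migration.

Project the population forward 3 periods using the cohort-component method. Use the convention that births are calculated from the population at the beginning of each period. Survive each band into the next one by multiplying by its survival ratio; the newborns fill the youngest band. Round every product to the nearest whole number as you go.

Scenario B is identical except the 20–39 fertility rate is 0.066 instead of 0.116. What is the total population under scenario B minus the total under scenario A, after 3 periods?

-109

(Groups numbered youngest = 1 to oldest = 5.)
Period 1:
Births: 1510 * 0.116 = 175 ; 960 * 0.261 = 251 → total 426
Group 2: 370 * 0.956 = 354
Group 3: 1510 * 0.944 = 1425
Group 4: 960 * 0.946 = 908
Group 5: 790 * 0.959 + 740 * 0.291 = 758 + 215 = 973
→ [426, 354, 1425, 908, 973]
Period 2:
Births: 354 * 0.116 = 41 ; 1425 * 0.261 = 372 → total 413
Group 2: 426 * 0.956 = 407
Group 3: 354 * 0.944 = 334
Group 4: 1425 * 0.946 = 1348
Group 5: 908 * 0.959 + 973 * 0.291 = 871 + 283 = 1154
→ [413, 407, 334, 1348, 1154]
Period 3:
Births: 407 * 0.116 = 47 ; 334 * 0.261 = 87 → total 134
Group 2: 413 * 0.956 = 395
Group 3: 407 * 0.944 = 384
Group 4: 334 * 0.946 = 316
Group 5: 1348 * 0.959 + 1154 * 0.291 = 1293 + 336 = 1629
→ [134, 395, 384, 316, 1629]
Scenario A total after 3 periods: 2858
Scenario B projection —
Period 1:
Births: 1510 * 0.066 = 100 ; 960 * 0.261 = 251 → total 351
Group 2: 370 * 0.956 = 354
Group 3: 1510 * 0.944 = 1425
Group 4: 960 * 0.946 = 908
Group 5: 790 * 0.959 + 740 * 0.291 = 758 + 215 = 973
→ [351, 354, 1425, 908, 973]
Period 2:
Births: 354 * 0.066 = 23 ; 1425 * 0.261 = 372 → total 395
Group 2: 351 * 0.956 = 336
Group 3: 354 * 0.944 = 334
Group 4: 1425 * 0.946 = 1348
Group 5: 908 * 0.959 + 973 * 0.291 = 871 + 283 = 1154
→ [395, 336, 334, 1348, 1154]
Period 3:
Births: 336 * 0.066 = 22 ; 334 * 0.261 = 87 → total 109
Group 2: 395 * 0.956 = 378
Group 3: 336 * 0.944 = 317
Group 4: 334 * 0.946 = 316
Group 5: 1348 * 0.959 + 1154 * 0.291 = 1293 + 336 = 1629
→ [109, 378, 317, 316, 1629]
Scenario B total after 3 periods: 2749
Difference B − A = 2749 − 2858 = -109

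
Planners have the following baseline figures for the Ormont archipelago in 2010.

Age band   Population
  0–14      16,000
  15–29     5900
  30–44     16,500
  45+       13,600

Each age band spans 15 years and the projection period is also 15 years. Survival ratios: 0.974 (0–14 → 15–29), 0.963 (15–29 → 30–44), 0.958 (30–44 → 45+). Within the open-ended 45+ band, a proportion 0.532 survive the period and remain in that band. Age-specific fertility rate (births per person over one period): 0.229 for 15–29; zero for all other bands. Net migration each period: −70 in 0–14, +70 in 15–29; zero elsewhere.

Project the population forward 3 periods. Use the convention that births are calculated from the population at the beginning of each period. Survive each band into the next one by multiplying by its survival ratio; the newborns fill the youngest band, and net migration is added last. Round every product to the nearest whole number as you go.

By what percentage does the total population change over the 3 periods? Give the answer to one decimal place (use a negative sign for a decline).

-44.5

Call the bands 1 to 4, youngest first.
Period 1.
Births: 5900 × 0.229 = 1351
Band 2: 16000 × 0.974 = 15584
Band 3: 5900 × 0.963 = 5682
Band 4: 16500 × 0.958 + 13600 × 0.532 = 15807 + 7235 = 23042
Net migration: Band 1 − 70 → 1281; Band 2 + 70 → 15654
→ [1281, 15654, 5682, 23042]
Period 2.
Births: 15654 × 0.229 = 3585
Band 2: 1281 × 0.974 = 1248
Band 3: 15654 × 0.963 = 15075
Band 4: 5682 × 0.958 + 23042 × 0.532 = 5443 + 12258 = 17701
Net migration: Band 1 − 70 → 3515; Band 2 + 70 → 1318
→ [3515, 1318, 15075, 17701]
Period 3.
Births: 1318 × 0.229 = 302
Band 2: 3515 × 0.974 = 3424
Band 3: 1318 × 0.963 = 1269
Band 4: 15075 × 0.958 + 17701 × 0.532 = 14442 + 9417 = 23859
Net migration: Band 1 − 70 → 232; Band 2 + 70 → 3494
→ [232, 3494, 1269, 23859]
Total: 52000 → 28854; change = -23146; percentage change = -44.5%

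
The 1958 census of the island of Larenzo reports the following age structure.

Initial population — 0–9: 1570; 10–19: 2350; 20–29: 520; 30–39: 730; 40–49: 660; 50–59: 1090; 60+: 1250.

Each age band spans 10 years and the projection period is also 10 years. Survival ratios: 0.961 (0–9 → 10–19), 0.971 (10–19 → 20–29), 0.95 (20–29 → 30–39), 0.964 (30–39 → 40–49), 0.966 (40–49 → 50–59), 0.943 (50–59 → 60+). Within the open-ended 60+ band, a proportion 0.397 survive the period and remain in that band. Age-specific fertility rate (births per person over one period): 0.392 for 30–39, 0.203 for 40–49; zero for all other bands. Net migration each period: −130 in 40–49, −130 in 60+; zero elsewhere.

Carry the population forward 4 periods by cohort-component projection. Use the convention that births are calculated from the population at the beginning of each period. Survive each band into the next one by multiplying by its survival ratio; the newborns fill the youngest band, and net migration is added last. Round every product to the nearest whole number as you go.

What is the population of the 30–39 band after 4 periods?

372

(Groups numbered youngest = 1 to oldest = 7.)
Period 1.
Births: 730 × 0.392 = 286 ; 660 × 0.203 = 134 → total 420
Group 2: 1570 × 0.961 = 1509
Group 3: 2350 × 0.971 = 2282
Group 4: 520 × 0.95 = 494
Group 5: 730 × 0.964 = 704
Group 6: 660 × 0.966 = 638
Group 7: 1090 × 0.943 + 1250 × 0.397 = 1028 + 496 = 1524
Net migration: Group 5 − 130 → 574; Group 7 − 130 → 1394
→ [420, 1509, 2282, 494, 574, 638, 1394]
Period 2.
Births: 494 × 0.392 = 194 ; 574 × 0.203 = 117 → total 311
Group 2: 420 × 0.961 = 404
Group 3: 1509 × 0.971 = 1465
Group 4: 2282 × 0.95 = 2168
Group 5: 494 × 0.964 = 476
Group 6: 574 × 0.966 = 554
Group 7: 638 × 0.943 + 1394 × 0.397 = 602 + 553 = 1155
Net migration: Group 5 − 130 → 346; Group 7 − 130 → 1025
→ [311, 404, 1465, 2168, 346, 554, 1025]
Period 3.
Births: 2168 × 0.392 = 850 ; 346 × 0.203 = 70 → total 920
Group 2: 311 × 0.961 = 299
Group 3: 404 × 0.971 = 392
Group 4: 1465 × 0.95 = 1392
Group 5: 2168 × 0.964 = 2090
Group 6: 346 × 0.966 = 334
Group 7: 554 × 0.943 + 1025 × 0.397 = 522 + 407 = 929
Net migration: Group 5 − 130 → 1960; Group 7 − 130 → 799
→ [920, 299, 392, 1392, 1960, 334, 799]
Period 4.
Births: 1392 × 0.392 = 546 ; 1960 × 0.203 = 398 → total 944
Group 2: 920 × 0.961 = 884
Group 3: 299 × 0.971 = 290
Group 4: 392 × 0.95 = 372
Group 5: 1392 × 0.964 = 1342
Group 6: 1960 × 0.966 = 1893
Group 7: 334 × 0.943 + 799 × 0.397 = 315 + 317 = 632
Net migration: Group 5 − 130 → 1212; Group 7 − 130 → 502
→ [944, 884, 290, 372, 1212, 1893, 502]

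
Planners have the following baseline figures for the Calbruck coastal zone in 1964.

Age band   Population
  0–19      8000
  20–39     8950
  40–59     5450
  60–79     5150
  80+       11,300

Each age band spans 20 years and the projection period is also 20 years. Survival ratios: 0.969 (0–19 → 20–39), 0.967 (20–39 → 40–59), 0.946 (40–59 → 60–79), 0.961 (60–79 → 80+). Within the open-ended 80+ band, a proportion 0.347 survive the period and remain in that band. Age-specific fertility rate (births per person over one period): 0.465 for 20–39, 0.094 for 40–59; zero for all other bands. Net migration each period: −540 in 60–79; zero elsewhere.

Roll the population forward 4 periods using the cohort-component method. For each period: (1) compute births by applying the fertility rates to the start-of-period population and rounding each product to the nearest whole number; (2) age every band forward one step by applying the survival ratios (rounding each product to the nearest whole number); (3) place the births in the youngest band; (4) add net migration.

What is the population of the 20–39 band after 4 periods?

— Period 1 —
Births: 8950 * 0.465 = 4162 ; 5450 * 0.094 = 512 → 4674
20–39: 8000 * 0.969 = 7752
40–59: 8950 * 0.967 = 8655
60–79: 5450 * 0.946 = 5156
80+: 5150 * 0.961 + 11300 * 0.347 = 4949 + 3921 = 8870
Net migration: 60–79 − 540 → 4616
→ [4674, 7752, 8655, 4616, 8870]
— Period 2 —
Births: 7752 * 0.465 = 3605 ; 8655 * 0.094 = 814 → 4419
20–39: 4674 * 0.969 = 4529
40–59: 7752 * 0.967 = 7496
60–79: 8655 * 0.946 = 8188
80+: 4616 * 0.961 + 8870 * 0.347 = 4436 + 3078 = 7514
Net migration: 60–79 − 540 → 7648
→ [4419, 4529, 7496, 7648, 7514]
— Period 3 —
Births: 4529 * 0.465 = 2106 ; 7496 * 0.094 = 705 → 2811
20–39: 4419 * 0.969 = 4282
40–59: 4529 * 0.967 = 4380
60–79: 7496 * 0.946 = 7091
80+: 7648 * 0.961 + 7514 * 0.347 = 7350 + 2607 = 9957
Net migration: 60–79 − 540 → 6551
→ [2811, 4282, 4380, 6551, 9957]
— Period 4 —
Births: 4282 * 0.465 = 1991 ; 4380 * 0.094 = 412 → 2403
20–39: 2811 * 0.969 = 2724
40–59: 4282 * 0.967 = 4141
60–79: 4380 * 0.946 = 4143
80+: 6551 * 0.961 + 9957 * 0.347 = 6296 + 3455 = 9751
Net migration: 60–79 − 540 → 3603
→ [2403, 2724, 4141, 3603, 9751]

2724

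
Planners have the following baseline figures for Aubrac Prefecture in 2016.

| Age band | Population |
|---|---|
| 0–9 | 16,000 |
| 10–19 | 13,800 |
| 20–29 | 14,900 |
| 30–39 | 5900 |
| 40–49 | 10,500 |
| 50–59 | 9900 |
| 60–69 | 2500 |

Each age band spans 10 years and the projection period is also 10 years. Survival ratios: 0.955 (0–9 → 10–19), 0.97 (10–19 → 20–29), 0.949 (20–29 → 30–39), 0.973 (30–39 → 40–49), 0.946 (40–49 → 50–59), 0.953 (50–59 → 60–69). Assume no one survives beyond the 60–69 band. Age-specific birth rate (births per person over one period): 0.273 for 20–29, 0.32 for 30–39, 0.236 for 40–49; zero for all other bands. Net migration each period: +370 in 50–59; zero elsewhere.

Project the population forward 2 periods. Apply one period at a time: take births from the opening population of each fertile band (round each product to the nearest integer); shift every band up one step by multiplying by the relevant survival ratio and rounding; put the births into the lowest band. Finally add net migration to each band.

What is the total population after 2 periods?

Numbering the bands 1..7 from youngest to oldest:
After projecting period 1:
Births: 14900 * 0.273 = 4068 ; 5900 * 0.32 = 1888 ; 10500 * 0.236 = 2478 ⇒ total 8434
Band 2: 16000 * 0.955 = 15280
Band 3: 13800 * 0.97 = 13386
Band 4: 14900 * 0.949 = 14140
Band 5: 5900 * 0.973 = 5741
Band 6: 10500 * 0.946 = 9933
Band 7: 9900 * 0.953 = 9435
Net migration: Band 6 + 370 → 10303
Population now: 0–9=8434, 10–19=15280, 20–29=13386, 30–39=14140, 40–49=5741, 50–59=10303, 60–69=9435
After projecting period 2:
Births: 13386 * 0.273 = 3654 ; 14140 * 0.32 = 4525 ; 5741 * 0.236 = 1355 ⇒ total 9534
Band 2: 8434 * 0.955 = 8054
Band 3: 15280 * 0.97 = 14822
Band 4: 13386 * 0.949 = 12703
Band 5: 14140 * 0.973 = 13758
Band 6: 5741 * 0.946 = 5431
Band 7: 10303 * 0.953 = 9819
Net migration: Band 6 + 370 → 5801
Population now: 0–9=9534, 10–19=8054, 20–29=14822, 30–39=12703, 40–49=13758, 50–59=5801, 60–69=9819
Total after period 2: 9534 + 8054 + 14822 + 12703 + 13758 + 5801 + 9819 = 74491

74491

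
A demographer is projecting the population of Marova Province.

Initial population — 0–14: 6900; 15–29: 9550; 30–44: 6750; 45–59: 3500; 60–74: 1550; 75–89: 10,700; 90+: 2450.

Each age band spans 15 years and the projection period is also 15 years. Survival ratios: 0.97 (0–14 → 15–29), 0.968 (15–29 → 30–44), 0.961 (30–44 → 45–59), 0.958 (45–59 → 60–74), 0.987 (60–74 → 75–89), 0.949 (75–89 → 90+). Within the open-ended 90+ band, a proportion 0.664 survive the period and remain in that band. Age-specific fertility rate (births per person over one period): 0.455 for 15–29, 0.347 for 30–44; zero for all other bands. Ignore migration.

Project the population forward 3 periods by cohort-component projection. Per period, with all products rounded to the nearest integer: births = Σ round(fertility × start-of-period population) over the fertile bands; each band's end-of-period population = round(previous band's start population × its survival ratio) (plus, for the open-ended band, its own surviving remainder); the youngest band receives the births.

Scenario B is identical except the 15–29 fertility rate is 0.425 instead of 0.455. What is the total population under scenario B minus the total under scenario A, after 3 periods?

[period 1]
Births: 9550 × 0.455 = 4345, 6750 × 0.347 = 2342 — total 6687
15–29: 6900 × 0.97 = 6693
30–44: 9550 × 0.968 = 9244
45–59: 6750 × 0.961 = 6487
60–74: 3500 × 0.958 = 3353
75–89: 1550 × 0.987 = 1530
90+: 10700 × 0.949 + 2450 × 0.664 = 10154 + 1627 = 11781
Giving 6687 / 6693 / 9244 / 6487 / 3353 / 1530 / 11781.
[period 2]
Births: 6693 × 0.455 = 3045, 9244 × 0.347 = 3208 — total 6253
15–29: 6687 × 0.97 = 6486
30–44: 6693 × 0.968 = 6479
45–59: 9244 × 0.961 = 8883
60–74: 6487 × 0.958 = 6215
75–89: 3353 × 0.987 = 3309
90+: 1530 × 0.949 + 11781 × 0.664 = 1452 + 7823 = 9275
Giving 6253 / 6486 / 6479 / 8883 / 6215 / 3309 / 9275.
[period 3]
Births: 6486 × 0.455 = 2951, 6479 × 0.347 = 2248 — total 5199
15–29: 6253 × 0.97 = 6065
30–44: 6486 × 0.968 = 6278
45–59: 6479 × 0.961 = 6226
60–74: 8883 × 0.958 = 8510
75–89: 6215 × 0.987 = 6134
90+: 3309 × 0.949 + 9275 × 0.664 = 3140 + 6159 = 9299
Giving 5199 / 6065 / 6278 / 6226 / 8510 / 6134 / 9299.
Scenario A total after 3 periods: 47711
Scenario B projection —
[period 1]
Births: 9550 × 0.425 = 4059, 6750 × 0.347 = 2342 — total 6401
15–29: 6900 × 0.97 = 6693
30–44: 9550 × 0.968 = 9244
45–59: 6750 × 0.961 = 6487
60–74: 3500 × 0.958 = 3353
75–89: 1550 × 0.987 = 1530
90+: 10700 × 0.949 + 2450 × 0.664 = 10154 + 1627 = 11781
Giving 6401 / 6693 / 9244 / 6487 / 3353 / 1530 / 11781.
[period 2]
Births: 6693 × 0.425 = 2845, 9244 × 0.347 = 3208 — total 6053
15–29: 6401 × 0.97 = 6209
30–44: 6693 × 0.968 = 6479
45–59: 9244 × 0.961 = 8883
60–74: 6487 × 0.958 = 6215
75–89: 3353 × 0.987 = 3309
90+: 1530 × 0.949 + 11781 × 0.664 = 1452 + 7823 = 9275
Giving 6053 / 6209 / 6479 / 8883 / 6215 / 3309 / 9275.
[period 3]
Births: 6209 × 0.425 = 2639, 6479 × 0.347 = 2248 — total 4887
15–29: 6053 × 0.97 = 5871
30–44: 6209 × 0.968 = 6010
45–59: 6479 × 0.961 = 6226
60–74: 8883 × 0.958 = 8510
75–89: 6215 × 0.987 = 6134
90+: 3309 × 0.949 + 9275 × 0.664 = 3140 + 6159 = 9299
Giving 4887 / 5871 / 6010 / 6226 / 8510 / 6134 / 9299.
Scenario B total after 3 periods: 46937
Difference B − A = 46937 − 47711 = -774

-774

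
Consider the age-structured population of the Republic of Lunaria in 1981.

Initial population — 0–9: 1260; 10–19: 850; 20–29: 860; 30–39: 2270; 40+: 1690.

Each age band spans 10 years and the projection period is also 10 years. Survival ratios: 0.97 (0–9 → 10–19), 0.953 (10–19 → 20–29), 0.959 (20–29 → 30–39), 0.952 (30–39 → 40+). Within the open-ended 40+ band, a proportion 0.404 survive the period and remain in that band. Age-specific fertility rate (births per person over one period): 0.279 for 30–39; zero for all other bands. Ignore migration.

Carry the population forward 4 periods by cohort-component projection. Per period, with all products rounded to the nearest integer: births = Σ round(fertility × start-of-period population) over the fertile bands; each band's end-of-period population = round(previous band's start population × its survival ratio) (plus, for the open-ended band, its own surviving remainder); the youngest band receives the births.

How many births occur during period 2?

[period 1]
Births: 2270 × 0.279 = 633
10–19: 1260 × 0.97 = 1222
20–29: 850 × 0.953 = 810
30–39: 860 × 0.959 = 825
40+: 2270 × 0.952 + 1690 × 0.404 = 2161 + 683 = 2844
→ [633, 1222, 810, 825, 2844]
[period 2]
Births: 825 × 0.279 = 230
10–19: 633 × 0.97 = 614
20–29: 1222 × 0.953 = 1165
30–39: 810 × 0.959 = 777
40+: 825 × 0.952 + 2844 × 0.404 = 785 + 1149 = 1934
→ [230, 614, 1165, 777, 1934]

230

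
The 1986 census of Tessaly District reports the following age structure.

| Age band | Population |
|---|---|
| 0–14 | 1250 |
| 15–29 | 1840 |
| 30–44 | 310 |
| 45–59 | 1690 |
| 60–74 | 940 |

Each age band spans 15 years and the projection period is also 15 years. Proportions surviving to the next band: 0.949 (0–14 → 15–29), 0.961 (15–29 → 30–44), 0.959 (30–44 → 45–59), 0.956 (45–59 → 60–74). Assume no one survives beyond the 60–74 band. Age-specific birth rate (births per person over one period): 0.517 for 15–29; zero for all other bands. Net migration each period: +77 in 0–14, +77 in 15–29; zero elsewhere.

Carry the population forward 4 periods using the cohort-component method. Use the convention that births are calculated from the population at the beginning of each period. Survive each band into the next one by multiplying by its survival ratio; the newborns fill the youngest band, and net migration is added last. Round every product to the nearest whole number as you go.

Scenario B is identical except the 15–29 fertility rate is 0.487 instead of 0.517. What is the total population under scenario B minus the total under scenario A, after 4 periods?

-179

(Bands numbered youngest = 1 to oldest = 5.)
Period 1.
Births: 1840 × 0.517 = 951
Band 2: 1250 × 0.949 = 1186
Band 3: 1840 × 0.961 = 1768
Band 4: 310 × 0.959 = 297
Band 5: 1690 × 0.956 = 1616
Net migration: Band 1 + 77 → 1028; Band 2 + 77 → 1263
End of period: [1028, 1263, 1768, 297, 1616]
Period 2.
Births: 1263 × 0.517 = 653
Band 2: 1028 × 0.949 = 976
Band 3: 1263 × 0.961 = 1214
Band 4: 1768 × 0.959 = 1696
Band 5: 297 × 0.956 = 284
Net migration: Band 1 + 77 → 730; Band 2 + 77 → 1053
End of period: [730, 1053, 1214, 1696, 284]
Period 3.
Births: 1053 × 0.517 = 544
Band 2: 730 × 0.949 = 693
Band 3: 1053 × 0.961 = 1012
Band 4: 1214 × 0.959 = 1164
Band 5: 1696 × 0.956 = 1621
Net migration: Band 1 + 77 → 621; Band 2 + 77 → 770
End of period: [621, 770, 1012, 1164, 1621]
Period 4.
Births: 770 × 0.517 = 398
Band 2: 621 × 0.949 = 589
Band 3: 770 × 0.961 = 740
Band 4: 1012 × 0.959 = 971
Band 5: 1164 × 0.956 = 1113
Net migration: Band 1 + 77 → 475; Band 2 + 77 → 666
End of period: [475, 666, 740, 971, 1113]
Scenario A total after 4 periods: 3965
Scenario B projection —
Period 1.
Births: 1840 × 0.487 = 896
Band 2: 1250 × 0.949 = 1186
Band 3: 1840 × 0.961 = 1768
Band 4: 310 × 0.959 = 297
Band 5: 1690 × 0.956 = 1616
Net migration: Band 1 + 77 → 973; Band 2 + 77 → 1263
End of period: [973, 1263, 1768, 297, 1616]
Period 2.
Births: 1263 × 0.487 = 615
Band 2: 973 × 0.949 = 923
Band 3: 1263 × 0.961 = 1214
Band 4: 1768 × 0.959 = 1696
Band 5: 297 × 0.956 = 284
Net migration: Band 1 + 77 → 692; Band 2 + 77 → 1000
End of period: [692, 1000, 1214, 1696, 284]
Period 3.
Births: 1000 × 0.487 = 487
Band 2: 692 × 0.949 = 657
Band 3: 1000 × 0.961 = 961
Band 4: 1214 × 0.959 = 1164
Band 5: 1696 × 0.956 = 1621
Net migration: Band 1 + 77 → 564; Band 2 + 77 → 734
End of period: [564, 734, 961, 1164, 1621]
Period 4.
Births: 734 × 0.487 = 357
Band 2: 564 × 0.949 = 535
Band 3: 734 × 0.961 = 705
Band 4: 961 × 0.959 = 922
Band 5: 1164 × 0.956 = 1113
Net migration: Band 1 + 77 → 434; Band 2 + 77 → 612
End of period: [434, 612, 705, 922, 1113]
Scenario B total after 4 periods: 3786
Difference B − A = 3786 − 3965 = -179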